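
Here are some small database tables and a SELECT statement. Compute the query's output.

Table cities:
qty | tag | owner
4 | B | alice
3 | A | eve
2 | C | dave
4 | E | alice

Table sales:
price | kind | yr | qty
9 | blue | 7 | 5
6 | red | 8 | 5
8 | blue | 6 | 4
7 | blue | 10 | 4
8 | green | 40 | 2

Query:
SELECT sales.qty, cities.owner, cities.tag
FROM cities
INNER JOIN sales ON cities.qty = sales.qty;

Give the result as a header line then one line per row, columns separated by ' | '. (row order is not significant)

After JOIN sales (5 rows):
cities.qty | cities.tag | cities.owner | sales.price | sales.kind | sales.yr | sales.qty
4 | B | alice | 8 | blue | 6 | 4
4 | B | alice | 7 | blue | 10 | 4
2 | C | dave | 8 | green | 40 | 2
4 | E | alice | 8 | blue | 6 | 4
4 | E | alice | 7 | blue | 10 | 4
After SELECT (5 rows):
sales.qty | cities.owner | cities.tag
4 | alice | B
4 | alice | B
2 | dave | C
4 | alice | E
4 | alice | E

== RESULT ==
sales.qty | cities.owner | cities.tag
4 | alice | B
4 | alice | B
2 | dave | C
4 | alice | E
4 | alice | E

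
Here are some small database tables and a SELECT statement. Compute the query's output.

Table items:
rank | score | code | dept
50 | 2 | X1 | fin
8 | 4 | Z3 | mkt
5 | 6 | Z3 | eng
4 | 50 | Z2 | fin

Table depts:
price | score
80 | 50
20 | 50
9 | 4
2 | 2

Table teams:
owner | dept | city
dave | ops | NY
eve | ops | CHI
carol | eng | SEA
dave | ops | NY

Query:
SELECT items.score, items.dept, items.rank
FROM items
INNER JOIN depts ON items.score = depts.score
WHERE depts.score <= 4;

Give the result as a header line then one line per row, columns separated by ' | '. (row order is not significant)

After JOIN depts (4 rows):
items.rank | items.score | items.code | items.dept | depts.price | depts.score
50 | 2 | X1 | fin | 2 | 2
8 | 4 | Z3 | mkt | 9 | 4
4 | 50 | Z2 | fin | 80 | 50
4 | 50 | Z2 | fin | 20 | 50
After WHERE (2 rows):
items.rank | items.score | items.code | items.dept | depts.price | depts.score
50 | 2 | X1 | fin | 2 | 2
8 | 4 | Z3 | mkt | 9 | 4
After SELECT (2 rows):
items.score | items.dept | items.rank
2 | fin | 50
4 | mkt | 8

== RESULT ==
items.score | items.dept | items.rank
2 | fin | 50
4 | mkt | 8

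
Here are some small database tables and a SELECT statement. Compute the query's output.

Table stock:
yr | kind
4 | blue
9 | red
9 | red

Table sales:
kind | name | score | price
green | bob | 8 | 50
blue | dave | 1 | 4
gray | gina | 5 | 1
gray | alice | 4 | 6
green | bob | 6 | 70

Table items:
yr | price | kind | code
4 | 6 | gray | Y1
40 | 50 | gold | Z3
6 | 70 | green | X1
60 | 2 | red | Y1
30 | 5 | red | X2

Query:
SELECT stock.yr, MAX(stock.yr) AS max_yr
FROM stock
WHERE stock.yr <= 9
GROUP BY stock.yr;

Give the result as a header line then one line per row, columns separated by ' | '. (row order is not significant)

== RESULT ==
stock.yr | max_yr
4 | 4
9 | 9

Derivation:
After WHERE (3 rows):
stock.yr | stock.kind
4 | blue
9 | red
9 | red
After GROUP BY (2 rows):
stock.yr | max_yr
4 | 4
9 | 9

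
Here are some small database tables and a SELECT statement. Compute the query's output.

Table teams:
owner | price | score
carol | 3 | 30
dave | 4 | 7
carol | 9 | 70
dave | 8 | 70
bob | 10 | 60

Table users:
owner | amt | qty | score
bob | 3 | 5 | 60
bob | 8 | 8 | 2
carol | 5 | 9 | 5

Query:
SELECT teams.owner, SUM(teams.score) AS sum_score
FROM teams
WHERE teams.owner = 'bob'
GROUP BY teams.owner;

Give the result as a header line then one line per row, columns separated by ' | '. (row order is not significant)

After WHERE (1 rows):
teams.owner | teams.price | teams.score
bob | 10 | 60
After GROUP BY (1 rows):
teams.owner | sum_score
bob | 60

== RESULT ==
teams.owner | sum_score
bob | 60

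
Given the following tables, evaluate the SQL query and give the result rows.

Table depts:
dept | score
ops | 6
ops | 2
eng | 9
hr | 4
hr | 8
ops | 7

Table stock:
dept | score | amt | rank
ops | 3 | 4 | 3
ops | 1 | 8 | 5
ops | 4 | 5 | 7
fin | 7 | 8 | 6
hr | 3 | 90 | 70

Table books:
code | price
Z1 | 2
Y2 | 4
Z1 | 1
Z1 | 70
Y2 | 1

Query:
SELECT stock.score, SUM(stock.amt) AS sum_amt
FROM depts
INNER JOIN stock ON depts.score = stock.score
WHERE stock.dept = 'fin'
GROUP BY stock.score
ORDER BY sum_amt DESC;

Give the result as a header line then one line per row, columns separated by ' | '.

== RESULT ==
stock.score | sum_amt
7 | 8

Derivation:
After JOIN stock (2 rows):
depts.dept | depts.score | stock.dept | stock.score | stock.amt | stock.rank
hr | 4 | ops | 4 | 5 | 7
ops | 7 | fin | 7 | 8 | 6
After WHERE (1 rows):
depts.dept | depts.score | stock.dept | stock.score | stock.amt | stock.rank
ops | 7 | fin | 7 | 8 | 6
After GROUP BY (1 rows):
stock.score | sum_amt
7 | 8
After ORDER BY (1 rows):
stock.score | sum_amt
7 | 8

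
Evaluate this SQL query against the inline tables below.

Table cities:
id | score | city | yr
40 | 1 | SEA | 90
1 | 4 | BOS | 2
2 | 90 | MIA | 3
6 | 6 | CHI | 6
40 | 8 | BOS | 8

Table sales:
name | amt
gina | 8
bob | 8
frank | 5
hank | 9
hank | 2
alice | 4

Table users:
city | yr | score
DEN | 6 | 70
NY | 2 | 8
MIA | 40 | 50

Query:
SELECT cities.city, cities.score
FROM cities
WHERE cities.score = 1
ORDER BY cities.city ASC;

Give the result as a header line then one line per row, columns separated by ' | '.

== RESULT ==
cities.city | cities.score
SEA | 1

Derivation:
After WHERE (1 rows):
cities.id | cities.score | cities.city | cities.yr
40 | 1 | SEA | 90
After SELECT (1 rows):
cities.city | cities.score
SEA | 1
After ORDER BY (1 rows):
cities.city | cities.score
SEA | 1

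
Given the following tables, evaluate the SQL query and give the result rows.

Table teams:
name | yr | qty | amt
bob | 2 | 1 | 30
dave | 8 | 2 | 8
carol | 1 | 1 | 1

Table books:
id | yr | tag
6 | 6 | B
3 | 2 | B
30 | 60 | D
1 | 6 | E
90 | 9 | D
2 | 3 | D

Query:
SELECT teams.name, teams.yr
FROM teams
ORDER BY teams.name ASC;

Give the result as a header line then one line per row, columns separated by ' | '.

After SELECT (3 rows):
teams.name | teams.yr
bob | 2
dave | 8
carol | 1
After ORDER BY (3 rows):
teams.name | teams.yr
bob | 2
carol | 1
dave | 8

== RESULT ==
teams.name | teams.yr
bob | 2
carol | 1
dave | 8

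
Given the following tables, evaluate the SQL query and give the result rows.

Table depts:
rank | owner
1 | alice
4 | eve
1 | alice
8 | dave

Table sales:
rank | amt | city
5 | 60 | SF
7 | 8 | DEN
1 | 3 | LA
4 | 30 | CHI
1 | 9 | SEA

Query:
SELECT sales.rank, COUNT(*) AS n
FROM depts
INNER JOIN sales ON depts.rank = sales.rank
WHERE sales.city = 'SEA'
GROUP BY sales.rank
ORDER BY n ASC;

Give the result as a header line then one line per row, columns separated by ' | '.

== RESULT ==
sales.rank | n
1 | 2

Derivation:
After JOIN sales (5 rows):
depts.rank | depts.owner | sales.rank | sales.amt | sales.city
1 | alice | 1 | 3 | LA
1 | alice | 1 | 9 | SEA
4 | eve | 4 | 30 | CHI
1 | alice | 1 | 3 | LA
1 | alice | 1 | 9 | SEA
After WHERE (2 rows):
depts.rank | depts.owner | sales.rank | sales.amt | sales.city
1 | alice | 1 | 9 | SEA
1 | alice | 1 | 9 | SEA
After GROUP BY (1 rows):
sales.rank | n
1 | 2
After ORDER BY (1 rows):
sales.rank | n
1 | 2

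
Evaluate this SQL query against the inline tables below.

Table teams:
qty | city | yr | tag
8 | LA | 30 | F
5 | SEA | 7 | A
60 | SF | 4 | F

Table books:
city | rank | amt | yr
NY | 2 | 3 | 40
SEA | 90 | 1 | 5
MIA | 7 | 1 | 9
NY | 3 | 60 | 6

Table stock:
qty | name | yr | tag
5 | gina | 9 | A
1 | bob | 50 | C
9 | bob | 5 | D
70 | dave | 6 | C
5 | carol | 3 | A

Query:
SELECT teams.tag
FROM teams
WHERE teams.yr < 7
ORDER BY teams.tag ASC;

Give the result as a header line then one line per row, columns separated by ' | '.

After WHERE (1 rows):
teams.qty | teams.city | teams.yr | teams.tag
60 | SF | 4 | F
After SELECT (1 rows):
teams.tag
F
After ORDER BY (1 rows):
teams.tag
F

== RESULT ==
teams.tag
F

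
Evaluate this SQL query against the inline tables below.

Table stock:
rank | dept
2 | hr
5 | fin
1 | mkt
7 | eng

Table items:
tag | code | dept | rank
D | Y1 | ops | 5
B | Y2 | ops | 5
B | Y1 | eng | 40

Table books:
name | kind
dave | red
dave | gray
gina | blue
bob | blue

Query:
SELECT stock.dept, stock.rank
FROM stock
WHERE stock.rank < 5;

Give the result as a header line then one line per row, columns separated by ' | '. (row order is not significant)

== RESULT ==
stock.dept | stock.rank
hr | 2
mkt | 1

Derivation:
After WHERE (2 rows):
stock.rank | stock.dept
2 | hr
1 | mkt
After SELECT (2 rows):
stock.dept | stock.rank
hr | 2
mkt | 1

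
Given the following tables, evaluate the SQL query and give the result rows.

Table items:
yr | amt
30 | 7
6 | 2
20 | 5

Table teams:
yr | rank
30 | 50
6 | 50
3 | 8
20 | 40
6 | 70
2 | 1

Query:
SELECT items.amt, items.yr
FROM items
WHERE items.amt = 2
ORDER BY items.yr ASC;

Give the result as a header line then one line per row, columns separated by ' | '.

== RESULT ==
items.amt | items.yr
2 | 6

Derivation:
After WHERE (1 rows):
items.yr | items.amt
6 | 2
After SELECT (1 rows):
items.amt | items.yr
2 | 6
After ORDER BY (1 rows):
items.amt | items.yr
2 | 6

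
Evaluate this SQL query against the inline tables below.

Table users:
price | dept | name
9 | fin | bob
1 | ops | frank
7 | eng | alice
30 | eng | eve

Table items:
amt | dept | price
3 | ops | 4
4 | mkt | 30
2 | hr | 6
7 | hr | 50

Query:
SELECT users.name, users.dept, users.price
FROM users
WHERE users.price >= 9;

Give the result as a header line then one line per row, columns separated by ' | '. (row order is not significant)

After WHERE (2 rows):
users.price | users.dept | users.name
9 | fin | bob
30 | eng | eve
After SELECT (2 rows):
users.name | users.dept | users.price
bob | fin | 9
eve | eng | 30

== RESULT ==
users.name | users.dept | users.price
bob | fin | 9
eve | eng | 30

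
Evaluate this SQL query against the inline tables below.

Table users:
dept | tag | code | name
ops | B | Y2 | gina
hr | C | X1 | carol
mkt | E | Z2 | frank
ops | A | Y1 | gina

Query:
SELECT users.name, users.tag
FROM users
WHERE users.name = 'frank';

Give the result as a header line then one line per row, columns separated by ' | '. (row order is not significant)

== RESULT ==
users.name | users.tag
frank | E

Derivation:
After WHERE (1 rows):
users.dept | users.tag | users.code | users.name
mkt | E | Z2 | frank
After SELECT (1 rows):
users.name | users.tag
frank | E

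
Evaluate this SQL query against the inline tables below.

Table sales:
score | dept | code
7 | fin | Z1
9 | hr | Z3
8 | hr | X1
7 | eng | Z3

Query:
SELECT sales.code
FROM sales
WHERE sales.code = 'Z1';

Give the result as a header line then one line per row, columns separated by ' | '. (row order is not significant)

== RESULT ==
sales.code
Z1

Derivation:
After WHERE (1 rows):
sales.score | sales.dept | sales.code
7 | fin | Z1
After SELECT (1 rows):
sales.code
Z1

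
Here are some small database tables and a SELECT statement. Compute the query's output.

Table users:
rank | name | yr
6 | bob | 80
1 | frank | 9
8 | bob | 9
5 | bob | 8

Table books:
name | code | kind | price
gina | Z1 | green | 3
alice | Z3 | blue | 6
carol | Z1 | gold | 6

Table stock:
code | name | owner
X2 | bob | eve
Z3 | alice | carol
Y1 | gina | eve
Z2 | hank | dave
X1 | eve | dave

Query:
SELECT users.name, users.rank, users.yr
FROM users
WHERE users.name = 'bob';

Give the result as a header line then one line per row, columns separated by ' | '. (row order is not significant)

After WHERE (3 rows):
users.rank | users.name | users.yr
6 | bob | 80
8 | bob | 9
5 | bob | 8
After SELECT (3 rows):
users.name | users.rank | users.yr
bob | 6 | 80
bob | 8 | 9
bob | 5 | 8

== RESULT ==
users.name | users.rank | users.yr
bob | 6 | 80
bob | 8 | 9
bob | 5 | 8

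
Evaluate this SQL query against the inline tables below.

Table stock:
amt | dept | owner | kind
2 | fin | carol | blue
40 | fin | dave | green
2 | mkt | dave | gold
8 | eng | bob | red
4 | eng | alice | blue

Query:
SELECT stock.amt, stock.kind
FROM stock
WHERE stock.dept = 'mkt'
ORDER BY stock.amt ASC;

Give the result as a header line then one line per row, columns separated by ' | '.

== RESULT ==
stock.amt | stock.kind
2 | gold

Derivation:
After WHERE (1 rows):
stock.amt | stock.dept | stock.owner | stock.kind
2 | mkt | dave | gold
After SELECT (1 rows):
stock.amt | stock.kind
2 | gold
After ORDER BY (1 rows):
stock.amt | stock.kind
2 | gold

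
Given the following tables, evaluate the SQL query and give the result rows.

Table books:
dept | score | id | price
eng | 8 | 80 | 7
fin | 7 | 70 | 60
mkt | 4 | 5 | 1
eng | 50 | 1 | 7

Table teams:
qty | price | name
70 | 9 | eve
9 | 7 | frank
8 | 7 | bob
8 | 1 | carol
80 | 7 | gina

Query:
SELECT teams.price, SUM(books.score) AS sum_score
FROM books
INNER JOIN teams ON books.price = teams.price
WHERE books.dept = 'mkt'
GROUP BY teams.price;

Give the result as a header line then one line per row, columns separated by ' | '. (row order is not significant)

== RESULT ==
teams.price | sum_score
1 | 4

Derivation:
After JOIN teams (7 rows):
books.dept | books.score | books.id | books.price | teams.qty | teams.price | teams.name
eng | 8 | 80 | 7 | 9 | 7 | frank
eng | 8 | 80 | 7 | 8 | 7 | bob
eng | 8 | 80 | 7 | 80 | 7 | gina
mkt | 4 | 5 | 1 | 8 | 1 | carol
eng | 50 | 1 | 7 | 9 | 7 | frank
eng | 50 | 1 | 7 | 8 | 7 | bob
eng | 50 | 1 | 7 | 80 | 7 | gina
After WHERE (1 rows):
books.dept | books.score | books.id | books.price | teams.qty | teams.price | teams.name
mkt | 4 | 5 | 1 | 8 | 1 | carol
After GROUP BY (1 rows):
teams.price | sum_score
1 | 4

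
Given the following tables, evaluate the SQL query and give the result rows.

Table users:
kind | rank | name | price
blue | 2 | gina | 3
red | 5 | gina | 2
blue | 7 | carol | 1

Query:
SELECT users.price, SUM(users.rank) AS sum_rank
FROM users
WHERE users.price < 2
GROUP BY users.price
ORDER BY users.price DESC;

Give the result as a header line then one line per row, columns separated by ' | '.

After WHERE (1 rows):
users.kind | users.rank | users.name | users.price
blue | 7 | carol | 1
After GROUP BY (1 rows):
users.price | sum_rank
1 | 7
After ORDER BY (1 rows):
users.price | sum_rank
1 | 7

== RESULT ==
users.price | sum_rank
1 | 7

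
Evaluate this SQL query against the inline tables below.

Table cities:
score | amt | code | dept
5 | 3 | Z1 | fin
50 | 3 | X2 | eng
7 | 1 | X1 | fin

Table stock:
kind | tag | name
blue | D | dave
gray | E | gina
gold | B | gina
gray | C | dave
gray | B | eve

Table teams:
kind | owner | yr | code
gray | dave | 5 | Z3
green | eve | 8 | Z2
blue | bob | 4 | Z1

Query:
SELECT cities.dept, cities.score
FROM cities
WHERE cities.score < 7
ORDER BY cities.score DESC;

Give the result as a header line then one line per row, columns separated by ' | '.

After WHERE (1 rows):
cities.score | cities.amt | cities.code | cities.dept
5 | 3 | Z1 | fin
After SELECT (1 rows):
cities.dept | cities.score
fin | 5
After ORDER BY (1 rows):
cities.dept | cities.score
fin | 5

== RESULT ==
cities.dept | cities.score
fin | 5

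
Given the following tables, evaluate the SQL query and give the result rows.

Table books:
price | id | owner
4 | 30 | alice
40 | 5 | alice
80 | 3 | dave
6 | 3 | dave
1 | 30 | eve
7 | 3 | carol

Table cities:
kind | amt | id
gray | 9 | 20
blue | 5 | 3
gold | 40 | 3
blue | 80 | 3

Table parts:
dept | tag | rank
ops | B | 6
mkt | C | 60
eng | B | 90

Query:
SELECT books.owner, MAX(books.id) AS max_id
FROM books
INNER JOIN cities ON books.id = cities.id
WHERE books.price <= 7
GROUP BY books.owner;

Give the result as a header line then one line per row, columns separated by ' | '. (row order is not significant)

== RESULT ==
books.owner | max_id
dave | 3
carol | 3

Derivation:
After JOIN cities (9 rows):
books.price | books.id | books.owner | cities.kind | cities.amt | cities.id
80 | 3 | dave | blue | 5 | 3
80 | 3 | dave | gold | 40 | 3
80 | 3 | dave | blue | 80 | 3
6 | 3 | dave | blue | 5 | 3
6 | 3 | dave | gold | 40 | 3
6 | 3 | dave | blue | 80 | 3
7 | 3 | carol | blue | 5 | 3
7 | 3 | carol | gold | 40 | 3
7 | 3 | carol | blue | 80 | 3
After WHERE (6 rows):
books.price | books.id | books.owner | cities.kind | cities.amt | cities.id
6 | 3 | dave | blue | 5 | 3
6 | 3 | dave | gold | 40 | 3
6 | 3 | dave | blue | 80 | 3
7 | 3 | carol | blue | 5 | 3
7 | 3 | carol | gold | 40 | 3
7 | 3 | carol | blue | 80 | 3
After GROUP BY (2 rows):
books.owner | max_id
dave | 3
carol | 3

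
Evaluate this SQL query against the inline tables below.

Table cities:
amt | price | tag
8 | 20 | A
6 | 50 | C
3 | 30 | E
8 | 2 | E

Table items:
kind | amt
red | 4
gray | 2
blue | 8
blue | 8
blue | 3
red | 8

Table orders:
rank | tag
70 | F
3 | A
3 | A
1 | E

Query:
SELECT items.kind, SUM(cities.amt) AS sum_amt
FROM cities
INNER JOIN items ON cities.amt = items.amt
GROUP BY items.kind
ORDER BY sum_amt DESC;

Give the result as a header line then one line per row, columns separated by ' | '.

== RESULT ==
items.kind | sum_amt
blue | 35
red | 16

Derivation:
After JOIN items (7 rows):
cities.amt | cities.price | cities.tag | items.kind | items.amt
8 | 20 | A | blue | 8
8 | 20 | A | blue | 8
8 | 20 | A | red | 8
3 | 30 | E | blue | 3
8 | 2 | E | blue | 8
8 | 2 | E | blue | 8
8 | 2 | E | red | 8
After GROUP BY (2 rows):
items.kind | sum_amt
blue | 35
red | 16
After ORDER BY (2 rows):
items.kind | sum_amt
blue | 35
red | 16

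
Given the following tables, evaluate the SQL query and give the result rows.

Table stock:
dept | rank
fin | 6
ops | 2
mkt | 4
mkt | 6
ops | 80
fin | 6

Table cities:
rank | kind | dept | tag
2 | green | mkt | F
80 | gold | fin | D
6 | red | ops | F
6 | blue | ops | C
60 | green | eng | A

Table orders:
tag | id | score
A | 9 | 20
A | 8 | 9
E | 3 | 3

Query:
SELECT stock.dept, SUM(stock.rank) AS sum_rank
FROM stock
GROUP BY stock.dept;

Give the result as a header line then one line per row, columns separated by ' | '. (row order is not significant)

After GROUP BY (3 rows):
stock.dept | sum_rank
fin | 12
ops | 82
mkt | 10

== RESULT ==
stock.dept | sum_rank
fin | 12
ops | 82
mkt | 10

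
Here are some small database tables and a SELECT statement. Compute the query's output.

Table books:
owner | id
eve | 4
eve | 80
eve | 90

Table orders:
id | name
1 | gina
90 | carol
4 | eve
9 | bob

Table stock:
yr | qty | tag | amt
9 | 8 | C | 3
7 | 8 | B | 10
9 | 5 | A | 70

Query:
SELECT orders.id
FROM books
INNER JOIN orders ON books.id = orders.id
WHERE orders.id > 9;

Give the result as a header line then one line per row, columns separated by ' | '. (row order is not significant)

== RESULT ==
orders.id
90

Derivation:
After JOIN orders (2 rows):
books.owner | books.id | orders.id | orders.name
eve | 4 | 4 | eve
eve | 90 | 90 | carol
After WHERE (1 rows):
books.owner | books.id | orders.id | orders.name
eve | 90 | 90 | carol
After SELECT (1 rows):
orders.id
90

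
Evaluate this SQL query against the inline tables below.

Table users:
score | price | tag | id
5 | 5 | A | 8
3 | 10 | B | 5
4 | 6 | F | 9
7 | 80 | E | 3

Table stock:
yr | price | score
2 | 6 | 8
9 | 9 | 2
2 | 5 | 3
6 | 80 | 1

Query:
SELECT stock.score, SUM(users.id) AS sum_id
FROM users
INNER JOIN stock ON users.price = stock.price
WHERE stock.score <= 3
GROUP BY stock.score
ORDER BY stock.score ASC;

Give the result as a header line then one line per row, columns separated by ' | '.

After JOIN stock (3 rows):
users.score | users.price | users.tag | users.id | stock.yr | stock.price | stock.score
5 | 5 | A | 8 | 2 | 5 | 3
4 | 6 | F | 9 | 2 | 6 | 8
7 | 80 | E | 3 | 6 | 80 | 1
After WHERE (2 rows):
users.score | users.price | users.tag | users.id | stock.yr | stock.price | stock.score
5 | 5 | A | 8 | 2 | 5 | 3
7 | 80 | E | 3 | 6 | 80 | 1
After GROUP BY (2 rows):
stock.score | sum_id
3 | 8
1 | 3
After ORDER BY (2 rows):
stock.score | sum_id
1 | 3
3 | 8

== RESULT ==
stock.score | sum_id
1 | 3
3 | 8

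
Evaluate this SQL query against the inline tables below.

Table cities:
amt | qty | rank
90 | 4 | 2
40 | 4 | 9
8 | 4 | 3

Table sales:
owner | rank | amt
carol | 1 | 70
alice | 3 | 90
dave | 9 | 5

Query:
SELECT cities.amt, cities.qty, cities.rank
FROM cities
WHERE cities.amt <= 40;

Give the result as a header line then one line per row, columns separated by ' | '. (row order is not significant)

== RESULT ==
cities.amt | cities.qty | cities.rank
40 | 4 | 9
8 | 4 | 3

Derivation:
After WHERE (2 rows):
cities.amt | cities.qty | cities.rank
40 | 4 | 9
8 | 4 | 3
After SELECT (2 rows):
cities.amt | cities.qty | cities.rank
40 | 4 | 9
8 | 4 | 3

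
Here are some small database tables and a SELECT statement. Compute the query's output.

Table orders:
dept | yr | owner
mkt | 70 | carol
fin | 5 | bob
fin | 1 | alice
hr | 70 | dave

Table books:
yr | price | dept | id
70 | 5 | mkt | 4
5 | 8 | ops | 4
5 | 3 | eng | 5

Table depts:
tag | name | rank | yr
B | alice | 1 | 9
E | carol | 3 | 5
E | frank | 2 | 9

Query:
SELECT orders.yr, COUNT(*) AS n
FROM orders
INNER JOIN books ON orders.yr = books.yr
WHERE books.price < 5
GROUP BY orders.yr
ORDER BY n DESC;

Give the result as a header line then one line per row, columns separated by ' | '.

== RESULT ==
orders.yr | n
5 | 1

Derivation:
After JOIN books (4 rows):
orders.dept | orders.yr | orders.owner | books.yr | books.price | books.dept | books.id
mkt | 70 | carol | 70 | 5 | mkt | 4
fin | 5 | bob | 5 | 8 | ops | 4
fin | 5 | bob | 5 | 3 | eng | 5
hr | 70 | dave | 70 | 5 | mkt | 4
After WHERE (1 rows):
orders.dept | orders.yr | orders.owner | books.yr | books.price | books.dept | books.id
fin | 5 | bob | 5 | 3 | eng | 5
After GROUP BY (1 rows):
orders.yr | n
5 | 1
After ORDER BY (1 rows):
orders.yr | n
5 | 1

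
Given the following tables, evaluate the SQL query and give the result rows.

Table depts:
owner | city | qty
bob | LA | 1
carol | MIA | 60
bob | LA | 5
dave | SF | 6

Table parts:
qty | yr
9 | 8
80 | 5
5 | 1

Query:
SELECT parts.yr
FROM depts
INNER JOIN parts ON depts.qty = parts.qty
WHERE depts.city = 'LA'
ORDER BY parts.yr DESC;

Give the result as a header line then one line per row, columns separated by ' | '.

== RESULT ==
parts.yr
1

Derivation:
After JOIN parts (1 rows):
depts.owner | depts.city | depts.qty | parts.qty | parts.yr
bob | LA | 5 | 5 | 1
After WHERE (1 rows):
depts.owner | depts.city | depts.qty | parts.qty | parts.yr
bob | LA | 5 | 5 | 1
After SELECT (1 rows):
parts.yr
1
After ORDER BY (1 rows):
parts.yr
1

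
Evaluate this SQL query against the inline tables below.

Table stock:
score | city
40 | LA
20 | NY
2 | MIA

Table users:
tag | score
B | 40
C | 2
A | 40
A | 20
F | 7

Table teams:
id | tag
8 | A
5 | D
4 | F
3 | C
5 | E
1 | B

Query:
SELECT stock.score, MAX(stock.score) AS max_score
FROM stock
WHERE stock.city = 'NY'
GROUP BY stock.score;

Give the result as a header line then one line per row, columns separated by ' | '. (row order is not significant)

== RESULT ==
stock.score | max_score
20 | 20

Derivation:
After WHERE (1 rows):
stock.score | stock.city
20 | NY
After GROUP BY (1 rows):
stock.score | max_score
20 | 20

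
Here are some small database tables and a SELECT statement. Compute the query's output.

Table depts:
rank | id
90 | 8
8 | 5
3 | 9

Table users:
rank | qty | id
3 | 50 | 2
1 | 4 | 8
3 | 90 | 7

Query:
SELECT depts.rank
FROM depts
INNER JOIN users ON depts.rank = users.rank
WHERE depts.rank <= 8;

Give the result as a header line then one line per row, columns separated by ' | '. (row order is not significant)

After JOIN users (2 rows):
depts.rank | depts.id | users.rank | users.qty | users.id
3 | 9 | 3 | 50 | 2
3 | 9 | 3 | 90 | 7
After WHERE (2 rows):
depts.rank | depts.id | users.rank | users.qty | users.id
3 | 9 | 3 | 50 | 2
3 | 9 | 3 | 90 | 7
After SELECT (2 rows):
depts.rank
3
3

== RESULT ==
depts.rank
3
3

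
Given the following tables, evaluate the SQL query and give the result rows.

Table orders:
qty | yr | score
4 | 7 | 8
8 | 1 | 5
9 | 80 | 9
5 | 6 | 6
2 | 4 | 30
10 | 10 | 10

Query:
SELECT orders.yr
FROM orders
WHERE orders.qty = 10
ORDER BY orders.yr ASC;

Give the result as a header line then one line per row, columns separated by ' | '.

== RESULT ==
orders.yr
10

Derivation:
After WHERE (1 rows):
orders.qty | orders.yr | orders.score
10 | 10 | 10
After SELECT (1 rows):
orders.yr
10
After ORDER BY (1 rows):
orders.yr
10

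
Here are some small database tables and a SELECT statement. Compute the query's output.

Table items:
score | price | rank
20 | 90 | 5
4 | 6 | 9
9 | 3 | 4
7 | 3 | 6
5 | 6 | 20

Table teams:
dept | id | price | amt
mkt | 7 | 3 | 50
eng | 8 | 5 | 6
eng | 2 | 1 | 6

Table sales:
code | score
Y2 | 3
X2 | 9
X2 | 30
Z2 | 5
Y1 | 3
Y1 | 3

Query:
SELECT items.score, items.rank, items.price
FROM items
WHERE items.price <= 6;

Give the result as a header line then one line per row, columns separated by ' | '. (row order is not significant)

== RESULT ==
items.score | items.rank | items.price
4 | 9 | 6
9 | 4 | 3
7 | 6 | 3
5 | 20 | 6

Derivation:
After WHERE (4 rows):
items.score | items.price | items.rank
4 | 6 | 9
9 | 3 | 4
7 | 3 | 6
5 | 6 | 20
After SELECT (4 rows):
items.score | items.rank | items.price
4 | 9 | 6
9 | 4 | 3
7 | 6 | 3
5 | 20 | 6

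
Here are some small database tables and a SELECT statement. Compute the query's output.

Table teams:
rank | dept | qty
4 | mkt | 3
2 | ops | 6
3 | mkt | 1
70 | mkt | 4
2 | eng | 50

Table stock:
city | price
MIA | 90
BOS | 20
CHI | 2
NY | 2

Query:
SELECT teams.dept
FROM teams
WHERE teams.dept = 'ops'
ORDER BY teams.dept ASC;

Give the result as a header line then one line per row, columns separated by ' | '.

After WHERE (1 rows):
teams.rank | teams.dept | teams.qty
2 | ops | 6
After SELECT (1 rows):
teams.dept
ops
After ORDER BY (1 rows):
teams.dept
ops

== RESULT ==
teams.dept
ops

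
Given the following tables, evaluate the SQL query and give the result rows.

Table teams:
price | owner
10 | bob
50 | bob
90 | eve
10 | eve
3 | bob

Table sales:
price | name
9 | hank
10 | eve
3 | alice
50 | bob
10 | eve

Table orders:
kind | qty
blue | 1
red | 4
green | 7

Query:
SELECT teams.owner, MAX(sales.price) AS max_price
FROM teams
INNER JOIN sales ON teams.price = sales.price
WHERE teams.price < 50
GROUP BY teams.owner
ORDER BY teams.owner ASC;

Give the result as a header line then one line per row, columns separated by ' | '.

== RESULT ==
teams.owner | max_price
bob | 10
eve | 10

Derivation:
After JOIN sales (6 rows):
teams.price | teams.owner | sales.price | sales.name
10 | bob | 10 | eve
10 | bob | 10 | eve
50 | bob | 50 | bob
10 | eve | 10 | eve
10 | eve | 10 | eve
3 | bob | 3 | alice
After WHERE (5 rows):
teams.price | teams.owner | sales.price | sales.name
10 | bob | 10 | eve
10 | bob | 10 | eve
10 | eve | 10 | eve
10 | eve | 10 | eve
3 | bob | 3 | alice
After GROUP BY (2 rows):
teams.owner | max_price
bob | 10
eve | 10
After ORDER BY (2 rows):
teams.owner | max_price
bob | 10
eve | 10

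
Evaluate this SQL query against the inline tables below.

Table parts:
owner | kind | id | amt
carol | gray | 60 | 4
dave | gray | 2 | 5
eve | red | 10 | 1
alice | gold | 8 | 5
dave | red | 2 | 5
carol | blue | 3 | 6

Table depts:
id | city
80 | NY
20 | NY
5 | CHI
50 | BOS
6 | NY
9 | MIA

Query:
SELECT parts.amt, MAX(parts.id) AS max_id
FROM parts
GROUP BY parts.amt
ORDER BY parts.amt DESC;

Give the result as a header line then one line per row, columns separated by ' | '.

== RESULT ==
parts.amt | max_id
6 | 3
5 | 8
4 | 60
1 | 10

Derivation:
After GROUP BY (4 rows):
parts.amt | max_id
4 | 60
5 | 8
1 | 10
6 | 3
After ORDER BY (4 rows):
parts.amt | max_id
6 | 3
5 | 8
4 | 60
1 | 10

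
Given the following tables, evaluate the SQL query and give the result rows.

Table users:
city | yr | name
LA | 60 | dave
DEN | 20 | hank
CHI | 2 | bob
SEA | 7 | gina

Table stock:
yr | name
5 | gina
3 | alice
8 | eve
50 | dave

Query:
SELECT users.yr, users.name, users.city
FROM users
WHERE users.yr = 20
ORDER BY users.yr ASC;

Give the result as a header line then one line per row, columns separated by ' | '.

After WHERE (1 rows):
users.city | users.yr | users.name
DEN | 20 | hank
After SELECT (1 rows):
users.yr | users.name | users.city
20 | hank | DEN
After ORDER BY (1 rows):
users.yr | users.name | users.city
20 | hank | DEN

== RESULT ==
users.yr | users.name | users.city
20 | hank | DEN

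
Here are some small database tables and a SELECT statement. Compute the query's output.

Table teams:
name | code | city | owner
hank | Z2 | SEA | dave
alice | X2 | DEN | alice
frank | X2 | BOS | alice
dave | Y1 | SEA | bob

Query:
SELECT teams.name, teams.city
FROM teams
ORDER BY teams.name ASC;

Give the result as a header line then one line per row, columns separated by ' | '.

== RESULT ==
teams.name | teams.city
alice | DEN
dave | SEA
frank | BOS
hank | SEA

Derivation:
After SELECT (4 rows):
teams.name | teams.city
hank | SEA
alice | DEN
frank | BOS
dave | SEA
After ORDER BY (4 rows):
teams.name | teams.city
alice | DEN
dave | SEA
frank | BOS
hank | SEA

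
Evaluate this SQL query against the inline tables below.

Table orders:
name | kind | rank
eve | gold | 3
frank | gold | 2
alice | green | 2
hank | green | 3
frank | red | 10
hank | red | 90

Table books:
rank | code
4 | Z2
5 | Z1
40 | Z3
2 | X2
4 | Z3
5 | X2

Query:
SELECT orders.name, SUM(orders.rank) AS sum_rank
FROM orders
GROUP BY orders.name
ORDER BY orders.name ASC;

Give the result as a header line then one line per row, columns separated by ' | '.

After GROUP BY (4 rows):
orders.name | sum_rank
eve | 3
frank | 12
alice | 2
hank | 93
After ORDER BY (4 rows):
orders.name | sum_rank
alice | 2
eve | 3
frank | 12
hank | 93

== RESULT ==
orders.name | sum_rank
alice | 2
eve | 3
frank | 12
hank | 93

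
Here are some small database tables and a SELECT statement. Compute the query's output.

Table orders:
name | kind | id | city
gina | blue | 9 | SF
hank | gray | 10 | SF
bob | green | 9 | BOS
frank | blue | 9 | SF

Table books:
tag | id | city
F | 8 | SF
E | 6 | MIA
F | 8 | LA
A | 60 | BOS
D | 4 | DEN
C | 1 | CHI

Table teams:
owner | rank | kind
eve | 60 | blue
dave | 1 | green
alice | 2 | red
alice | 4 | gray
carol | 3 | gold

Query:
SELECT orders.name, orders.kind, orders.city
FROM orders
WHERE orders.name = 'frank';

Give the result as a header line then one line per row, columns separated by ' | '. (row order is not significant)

After WHERE (1 rows):
orders.name | orders.kind | orders.id | orders.city
frank | blue | 9 | SF
After SELECT (1 rows):
orders.name | orders.kind | orders.city
frank | blue | SF

== RESULT ==
orders.name | orders.kind | orders.city
frank | blue | SF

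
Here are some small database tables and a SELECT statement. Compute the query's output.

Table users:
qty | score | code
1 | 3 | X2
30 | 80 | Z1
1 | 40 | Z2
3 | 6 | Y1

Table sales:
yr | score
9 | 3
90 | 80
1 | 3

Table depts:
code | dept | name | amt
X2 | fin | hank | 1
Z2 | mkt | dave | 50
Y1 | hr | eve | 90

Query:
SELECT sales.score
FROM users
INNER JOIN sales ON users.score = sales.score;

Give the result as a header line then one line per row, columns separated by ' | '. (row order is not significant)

After JOIN sales (3 rows):
users.qty | users.score | users.code | sales.yr | sales.score
1 | 3 | X2 | 9 | 3
1 | 3 | X2 | 1 | 3
30 | 80 | Z1 | 90 | 80
After SELECT (3 rows):
sales.score
3
3
80

== RESULT ==
sales.score
3
3
80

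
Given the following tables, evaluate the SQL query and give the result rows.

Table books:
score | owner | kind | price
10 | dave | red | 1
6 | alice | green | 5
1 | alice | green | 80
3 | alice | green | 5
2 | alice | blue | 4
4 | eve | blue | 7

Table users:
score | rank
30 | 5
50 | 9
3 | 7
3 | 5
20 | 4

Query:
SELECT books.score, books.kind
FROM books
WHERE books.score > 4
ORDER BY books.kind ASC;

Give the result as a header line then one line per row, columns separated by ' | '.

After WHERE (2 rows):
books.score | books.owner | books.kind | books.price
10 | dave | red | 1
6 | alice | green | 5
After SELECT (2 rows):
books.score | books.kind
10 | red
6 | green
After ORDER BY (2 rows):
books.score | books.kind
6 | green
10 | red

== RESULT ==
books.score | books.kind
6 | green
10 | red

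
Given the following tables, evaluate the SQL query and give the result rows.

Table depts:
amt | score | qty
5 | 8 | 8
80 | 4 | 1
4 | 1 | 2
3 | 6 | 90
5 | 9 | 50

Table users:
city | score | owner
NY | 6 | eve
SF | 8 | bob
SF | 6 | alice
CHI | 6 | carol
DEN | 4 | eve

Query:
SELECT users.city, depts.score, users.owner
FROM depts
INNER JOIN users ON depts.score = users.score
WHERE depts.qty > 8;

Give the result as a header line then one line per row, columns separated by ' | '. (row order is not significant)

After JOIN users (5 rows):
depts.amt | depts.score | depts.qty | users.city | users.score | users.owner
5 | 8 | 8 | SF | 8 | bob
80 | 4 | 1 | DEN | 4 | eve
3 | 6 | 90 | NY | 6 | eve
3 | 6 | 90 | SF | 6 | alice
3 | 6 | 90 | CHI | 6 | carol
After WHERE (3 rows):
depts.amt | depts.score | depts.qty | users.city | users.score | users.owner
3 | 6 | 90 | NY | 6 | eve
3 | 6 | 90 | SF | 6 | alice
3 | 6 | 90 | CHI | 6 | carol
After SELECT (3 rows):
users.city | depts.score | users.owner
NY | 6 | eve
SF | 6 | alice
CHI | 6 | carol

== RESULT ==
users.city | depts.score | users.owner
NY | 6 | eve
SF | 6 | alice
CHI | 6 | carol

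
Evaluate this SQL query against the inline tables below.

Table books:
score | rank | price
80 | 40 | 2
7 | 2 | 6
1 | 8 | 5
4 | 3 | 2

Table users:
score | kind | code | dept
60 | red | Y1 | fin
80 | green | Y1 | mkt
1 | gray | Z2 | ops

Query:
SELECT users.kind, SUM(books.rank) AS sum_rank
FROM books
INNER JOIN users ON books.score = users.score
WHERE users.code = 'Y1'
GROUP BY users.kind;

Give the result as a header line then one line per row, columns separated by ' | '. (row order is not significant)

== RESULT ==
users.kind | sum_rank
green | 40

Derivation:
After JOIN users (2 rows):
books.score | books.rank | books.price | users.score | users.kind | users.code | users.dept
80 | 40 | 2 | 80 | green | Y1 | mkt
1 | 8 | 5 | 1 | gray | Z2 | ops
After WHERE (1 rows):
books.score | books.rank | books.price | users.score | users.kind | users.code | users.dept
80 | 40 | 2 | 80 | green | Y1 | mkt
After GROUP BY (1 rows):
users.kind | sum_rank
green | 40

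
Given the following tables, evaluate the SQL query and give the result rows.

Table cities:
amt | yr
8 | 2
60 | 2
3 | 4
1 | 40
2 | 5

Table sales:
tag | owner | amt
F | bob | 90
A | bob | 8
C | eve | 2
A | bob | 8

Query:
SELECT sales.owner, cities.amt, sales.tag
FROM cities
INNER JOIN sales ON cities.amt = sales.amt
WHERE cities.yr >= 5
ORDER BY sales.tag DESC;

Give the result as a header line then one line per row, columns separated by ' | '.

== RESULT ==
sales.owner | cities.amt | sales.tag
eve | 2 | C

Derivation:
After JOIN sales (3 rows):
cities.amt | cities.yr | sales.tag | sales.owner | sales.amt
8 | 2 | A | bob | 8
8 | 2 | A | bob | 8
2 | 5 | C | eve | 2
After WHERE (1 rows):
cities.amt | cities.yr | sales.tag | sales.owner | sales.amt
2 | 5 | C | eve | 2
After SELECT (1 rows):
sales.owner | cities.amt | sales.tag
eve | 2 | C
After ORDER BY (1 rows):
sales.owner | cities.amt | sales.tag
eve | 2 | C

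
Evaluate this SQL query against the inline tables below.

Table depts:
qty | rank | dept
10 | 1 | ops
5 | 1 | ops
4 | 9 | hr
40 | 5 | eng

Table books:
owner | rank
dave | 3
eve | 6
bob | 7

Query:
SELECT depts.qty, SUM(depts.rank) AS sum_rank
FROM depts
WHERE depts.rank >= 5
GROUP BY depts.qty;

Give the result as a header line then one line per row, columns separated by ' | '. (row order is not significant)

== RESULT ==
depts.qty | sum_rank
4 | 9
40 | 5

Derivation:
After WHERE (2 rows):
depts.qty | depts.rank | depts.dept
4 | 9 | hr
40 | 5 | eng
After GROUP BY (2 rows):
depts.qty | sum_rank
4 | 9
40 | 5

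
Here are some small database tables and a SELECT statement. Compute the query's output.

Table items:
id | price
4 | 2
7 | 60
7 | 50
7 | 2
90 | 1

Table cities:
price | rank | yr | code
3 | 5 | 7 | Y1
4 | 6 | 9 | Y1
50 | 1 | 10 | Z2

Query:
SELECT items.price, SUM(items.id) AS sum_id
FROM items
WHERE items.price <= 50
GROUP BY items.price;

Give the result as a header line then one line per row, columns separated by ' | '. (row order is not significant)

After WHERE (4 rows):
items.id | items.price
4 | 2
7 | 50
7 | 2
90 | 1
After GROUP BY (3 rows):
items.price | sum_id
2 | 11
50 | 7
1 | 90

== RESULT ==
items.price | sum_id
2 | 11
50 | 7
1 | 90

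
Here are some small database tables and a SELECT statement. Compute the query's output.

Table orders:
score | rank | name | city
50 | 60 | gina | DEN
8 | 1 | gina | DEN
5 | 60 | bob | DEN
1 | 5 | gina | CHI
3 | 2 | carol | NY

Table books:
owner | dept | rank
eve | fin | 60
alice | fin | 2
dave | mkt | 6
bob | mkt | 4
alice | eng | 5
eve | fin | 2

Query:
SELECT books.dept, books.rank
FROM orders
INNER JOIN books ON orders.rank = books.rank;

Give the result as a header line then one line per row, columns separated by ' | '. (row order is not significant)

== RESULT ==
books.dept | books.rank
fin | 60
fin | 60
eng | 5
fin | 2
fin | 2

Derivation:
After JOIN books (5 rows):
orders.score | orders.rank | orders.name | orders.city | books.owner | books.dept | books.rank
50 | 60 | gina | DEN | eve | fin | 60
5 | 60 | bob | DEN | eve | fin | 60
1 | 5 | gina | CHI | alice | eng | 5
3 | 2 | carol | NY | alice | fin | 2
3 | 2 | carol | NY | eve | fin | 2
After SELECT (5 rows):
books.dept | books.rank
fin | 60
fin | 60
eng | 5
fin | 2
fin | 2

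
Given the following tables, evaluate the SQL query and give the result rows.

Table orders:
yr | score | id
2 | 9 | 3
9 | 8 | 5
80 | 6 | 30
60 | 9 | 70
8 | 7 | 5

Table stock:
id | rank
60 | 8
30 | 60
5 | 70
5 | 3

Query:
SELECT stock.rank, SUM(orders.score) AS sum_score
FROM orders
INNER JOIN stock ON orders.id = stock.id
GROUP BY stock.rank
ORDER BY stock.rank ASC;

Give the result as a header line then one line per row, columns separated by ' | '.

After JOIN stock (5 rows):
orders.yr | orders.score | orders.id | stock.id | stock.rank
9 | 8 | 5 | 5 | 70
9 | 8 | 5 | 5 | 3
80 | 6 | 30 | 30 | 60
8 | 7 | 5 | 5 | 70
8 | 7 | 5 | 5 | 3
After GROUP BY (3 rows):
stock.rank | sum_score
70 | 15
3 | 15
60 | 6
After ORDER BY (3 rows):
stock.rank | sum_score
3 | 15
60 | 6
70 | 15

== RESULT ==
stock.rank | sum_score
3 | 15
60 | 6
70 | 15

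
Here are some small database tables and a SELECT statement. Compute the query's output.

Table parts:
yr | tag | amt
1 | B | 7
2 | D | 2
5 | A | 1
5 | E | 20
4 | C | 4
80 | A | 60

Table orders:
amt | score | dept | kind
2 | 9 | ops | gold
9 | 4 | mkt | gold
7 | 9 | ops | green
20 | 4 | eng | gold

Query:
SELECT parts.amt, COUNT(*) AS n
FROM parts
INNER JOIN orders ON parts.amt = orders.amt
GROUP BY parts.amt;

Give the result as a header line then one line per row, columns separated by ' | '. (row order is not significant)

After JOIN orders (3 rows):
parts.yr | parts.tag | parts.amt | orders.amt | orders.score | orders.dept | orders.kind
1 | B | 7 | 7 | 9 | ops | green
2 | D | 2 | 2 | 9 | ops | gold
5 | E | 20 | 20 | 4 | eng | gold
After GROUP BY (3 rows):
parts.amt | n
7 | 1
2 | 1
20 | 1

== RESULT ==
parts.amt | n
7 | 1
2 | 1
20 | 1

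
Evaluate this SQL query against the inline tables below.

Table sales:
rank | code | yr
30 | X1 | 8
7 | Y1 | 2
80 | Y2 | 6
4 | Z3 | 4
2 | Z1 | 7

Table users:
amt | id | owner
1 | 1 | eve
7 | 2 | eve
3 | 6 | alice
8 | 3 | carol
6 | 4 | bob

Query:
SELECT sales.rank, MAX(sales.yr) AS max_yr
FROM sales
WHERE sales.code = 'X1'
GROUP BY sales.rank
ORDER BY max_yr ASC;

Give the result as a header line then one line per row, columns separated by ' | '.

After WHERE (1 rows):
sales.rank | sales.code | sales.yr
30 | X1 | 8
After GROUP BY (1 rows):
sales.rank | max_yr
30 | 8
After ORDER BY (1 rows):
sales.rank | max_yr
30 | 8

== RESULT ==
sales.rank | max_yr
30 | 8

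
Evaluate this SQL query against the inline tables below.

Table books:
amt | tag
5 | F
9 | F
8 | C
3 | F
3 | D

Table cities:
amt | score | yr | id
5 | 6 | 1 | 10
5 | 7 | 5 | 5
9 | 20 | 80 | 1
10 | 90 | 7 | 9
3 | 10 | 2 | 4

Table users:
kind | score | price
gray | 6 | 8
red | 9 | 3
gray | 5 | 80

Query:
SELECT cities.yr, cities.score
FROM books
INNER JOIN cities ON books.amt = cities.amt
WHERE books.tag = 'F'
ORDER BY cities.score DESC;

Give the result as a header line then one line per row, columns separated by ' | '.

== RESULT ==
cities.yr | cities.score
80 | 20
2 | 10
5 | 7
1 | 6

Derivation:
After JOIN cities (5 rows):
books.amt | books.tag | cities.amt | cities.score | cities.yr | cities.id
5 | F | 5 | 6 | 1 | 10
5 | F | 5 | 7 | 5 | 5
9 | F | 9 | 20 | 80 | 1
3 | F | 3 | 10 | 2 | 4
3 | D | 3 | 10 | 2 | 4
After WHERE (4 rows):
books.amt | books.tag | cities.amt | cities.score | cities.yr | cities.id
5 | F | 5 | 6 | 1 | 10
5 | F | 5 | 7 | 5 | 5
9 | F | 9 | 20 | 80 | 1
3 | F | 3 | 10 | 2 | 4
After SELECT (4 rows):
cities.yr | cities.score
1 | 6
5 | 7
80 | 20
2 | 10
After ORDER BY (4 rows):
cities.yr | cities.score
80 | 20
2 | 10
5 | 7
1 | 6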